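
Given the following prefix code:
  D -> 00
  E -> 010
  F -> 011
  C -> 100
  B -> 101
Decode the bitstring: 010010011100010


Decoding step by step:
Bits 010 -> E
Bits 010 -> E
Bits 011 -> F
Bits 100 -> C
Bits 010 -> E


Decoded message: EEFCE


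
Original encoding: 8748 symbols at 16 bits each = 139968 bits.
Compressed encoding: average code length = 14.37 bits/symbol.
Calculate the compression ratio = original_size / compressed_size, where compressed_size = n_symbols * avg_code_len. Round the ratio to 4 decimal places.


original_size = n_symbols * orig_bits = 8748 * 16 = 139968 bits
compressed_size = n_symbols * avg_code_len = 8748 * 14.37 = 125708.76 bits
ratio = original_size / compressed_size = 139968 / 125708.76 = 1.1134

Compression ratio = 1.1134


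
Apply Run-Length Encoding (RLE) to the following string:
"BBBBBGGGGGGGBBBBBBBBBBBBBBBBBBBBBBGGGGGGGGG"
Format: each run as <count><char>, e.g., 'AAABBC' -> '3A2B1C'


Scanning runs left to right:
  i=0: run of 'B' x 5 -> '5B'
  i=5: run of 'G' x 7 -> '7G'
  i=12: run of 'B' x 22 -> '22B'
  i=34: run of 'G' x 9 -> '9G'

RLE = 5B7G22B9G


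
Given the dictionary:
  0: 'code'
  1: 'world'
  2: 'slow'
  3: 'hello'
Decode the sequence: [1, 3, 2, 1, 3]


Look up each index in the dictionary:
  1 -> 'world'
  3 -> 'hello'
  2 -> 'slow'
  1 -> 'world'
  3 -> 'hello'

Decoded: "world hello slow world hello"


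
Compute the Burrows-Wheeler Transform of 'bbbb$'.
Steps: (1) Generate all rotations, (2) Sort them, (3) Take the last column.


Rotations (sorted):
  0: $bbbb -> last char: b
  1: b$bbb -> last char: b
  2: bb$bb -> last char: b
  3: bbb$b -> last char: b
  4: bbbb$ -> last char: $


BWT = bbbb$


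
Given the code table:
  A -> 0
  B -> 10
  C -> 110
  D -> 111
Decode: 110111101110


Decoding:
110 -> C
111 -> D
10 -> B
111 -> D
0 -> A


Result: CDBDA


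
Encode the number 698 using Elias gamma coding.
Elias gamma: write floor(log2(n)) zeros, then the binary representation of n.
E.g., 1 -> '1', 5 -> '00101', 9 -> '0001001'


num_bits = floor(log2(698)) + 1 = 10
leading_zeros = num_bits - 1 = 9
binary(698) = 1010111010

Elias gamma(698) = '000000000' + '1010111010' = 0000000001010111010 (19 bits)


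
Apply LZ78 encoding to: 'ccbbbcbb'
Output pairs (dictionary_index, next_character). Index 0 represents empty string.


LZ78 encoding steps:
Dictionary: {0: ''}
Step 1: w='' (idx 0), next='c' -> output (0, 'c'), add 'c' as idx 1
Step 2: w='c' (idx 1), next='b' -> output (1, 'b'), add 'cb' as idx 2
Step 3: w='' (idx 0), next='b' -> output (0, 'b'), add 'b' as idx 3
Step 4: w='b' (idx 3), next='c' -> output (3, 'c'), add 'bc' as idx 4
Step 5: w='b' (idx 3), next='b' -> output (3, 'b'), add 'bb' as idx 5


Encoded: [(0, 'c'), (1, 'b'), (0, 'b'), (3, 'c'), (3, 'b')]


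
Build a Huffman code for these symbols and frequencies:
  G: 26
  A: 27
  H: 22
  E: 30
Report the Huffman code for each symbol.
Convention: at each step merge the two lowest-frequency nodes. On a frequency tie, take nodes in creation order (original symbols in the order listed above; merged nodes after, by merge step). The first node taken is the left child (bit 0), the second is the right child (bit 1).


Huffman tree construction:
Step 1: Merge H(22) + G(26) = 48
Step 2: Merge A(27) + E(30) = 57
Step 3: Merge (H+G)(48) + (A+E)(57) = 105
Read each symbol's code off the tree from the root (left child = 0, right child = 1).

Codes:
  G: 01 (length 2)
  A: 10 (length 2)
  H: 00 (length 2)
  E: 11 (length 2)
Average code length: 210/105 = 2.0000 bits/symbol


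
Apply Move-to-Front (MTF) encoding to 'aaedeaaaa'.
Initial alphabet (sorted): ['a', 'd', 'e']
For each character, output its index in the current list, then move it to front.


MTF encoding:
'a': index 0 in ['a', 'd', 'e'] -> ['a', 'd', 'e']
'a': index 0 in ['a', 'd', 'e'] -> ['a', 'd', 'e']
'e': index 2 in ['a', 'd', 'e'] -> ['e', 'a', 'd']
'd': index 2 in ['e', 'a', 'd'] -> ['d', 'e', 'a']
'e': index 1 in ['d', 'e', 'a'] -> ['e', 'd', 'a']
'a': index 2 in ['e', 'd', 'a'] -> ['a', 'e', 'd']
'a': index 0 in ['a', 'e', 'd'] -> ['a', 'e', 'd']
'a': index 0 in ['a', 'e', 'd'] -> ['a', 'e', 'd']
'a': index 0 in ['a', 'e', 'd'] -> ['a', 'e', 'd']


Output: [0, 0, 2, 2, 1, 2, 0, 0, 0]


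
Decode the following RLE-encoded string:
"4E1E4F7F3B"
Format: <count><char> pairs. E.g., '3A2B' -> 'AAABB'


Expanding each <count><char> pair:
  4E -> 'EEEE'
  1E -> 'E'
  4F -> 'FFFF'
  7F -> 'FFFFFFF'
  3B -> 'BBB'

Decoded = EEEEEFFFFFFFFFFFBBB


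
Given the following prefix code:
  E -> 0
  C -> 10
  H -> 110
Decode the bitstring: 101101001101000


Decoding step by step:
Bits 10 -> C
Bits 110 -> H
Bits 10 -> C
Bits 0 -> E
Bits 110 -> H
Bits 10 -> C
Bits 0 -> E
Bits 0 -> E


Decoded message: CHCEHCEE


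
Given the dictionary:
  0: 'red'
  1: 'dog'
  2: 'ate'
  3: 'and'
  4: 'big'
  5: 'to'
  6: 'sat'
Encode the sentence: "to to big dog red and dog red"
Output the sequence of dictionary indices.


Look up each word in the dictionary:
  'to' -> 5
  'to' -> 5
  'big' -> 4
  'dog' -> 1
  'red' -> 0
  'and' -> 3
  'dog' -> 1
  'red' -> 0

Encoded: [5, 5, 4, 1, 0, 3, 1, 0]


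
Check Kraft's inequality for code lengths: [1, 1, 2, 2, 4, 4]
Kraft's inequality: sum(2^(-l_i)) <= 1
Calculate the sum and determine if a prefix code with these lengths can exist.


Sum = 2^(-1) + 2^(-1) + 2^(-2) + 2^(-2) + 2^(-4) + 2^(-4)
    = 0.5 + 0.5 + 0.25 + 0.25 + 0.0625 + 0.0625
    = 26/16 = 1.625
Since 1.625 > 1, Kraft's inequality is NOT satisfied.
A prefix code with these lengths CANNOT exist.

Kraft sum = 1.625. Not satisfied.


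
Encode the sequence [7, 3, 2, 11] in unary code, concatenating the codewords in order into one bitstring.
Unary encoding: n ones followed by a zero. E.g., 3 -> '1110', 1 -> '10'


Encode each number as n ones followed by a terminating 0:
  7 -> 11111110 (8 bits)
  3 -> 1110 (4 bits)
  2 -> 110 (3 bits)
  11 -> 111111111110 (12 bits)
Total length = 8 + 4 + 3 + 12 = 27 bits.

Unary([7, 3, 2, 11]) = 111111101110110111111111110 (27 bits)


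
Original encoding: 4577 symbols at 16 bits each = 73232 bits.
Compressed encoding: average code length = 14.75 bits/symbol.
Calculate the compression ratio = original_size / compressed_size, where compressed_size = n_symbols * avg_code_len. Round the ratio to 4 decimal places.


original_size = n_symbols * orig_bits = 4577 * 16 = 73232 bits
compressed_size = n_symbols * avg_code_len = 4577 * 14.75 = 67510.75 bits
ratio = original_size / compressed_size = 73232 / 67510.75 = 1.0847

Compression ratio = 1.0847


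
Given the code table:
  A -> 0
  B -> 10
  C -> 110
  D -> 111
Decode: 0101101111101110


Decoding:
0 -> A
10 -> B
110 -> C
111 -> D
110 -> C
111 -> D
0 -> A


Result: ABCDCDA


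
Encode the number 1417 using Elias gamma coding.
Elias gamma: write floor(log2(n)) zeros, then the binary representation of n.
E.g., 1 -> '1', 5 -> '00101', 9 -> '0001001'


num_bits = floor(log2(1417)) + 1 = 11
leading_zeros = num_bits - 1 = 10
binary(1417) = 10110001001

Elias gamma(1417) = '0000000000' + '10110001001' = 000000000010110001001 (21 bits)


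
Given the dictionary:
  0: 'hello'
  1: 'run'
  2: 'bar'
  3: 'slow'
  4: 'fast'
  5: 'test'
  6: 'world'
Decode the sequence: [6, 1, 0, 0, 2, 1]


Look up each index in the dictionary:
  6 -> 'world'
  1 -> 'run'
  0 -> 'hello'
  0 -> 'hello'
  2 -> 'bar'
  1 -> 'run'

Decoded: "world run hello hello bar run"


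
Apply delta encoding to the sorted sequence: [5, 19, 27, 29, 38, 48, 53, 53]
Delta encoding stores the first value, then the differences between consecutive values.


First value: 5
Deltas:
  19 - 5 = 14
  27 - 19 = 8
  29 - 27 = 2
  38 - 29 = 9
  48 - 38 = 10
  53 - 48 = 5
  53 - 53 = 0


Delta encoded: [5, 14, 8, 2, 9, 10, 5, 0]


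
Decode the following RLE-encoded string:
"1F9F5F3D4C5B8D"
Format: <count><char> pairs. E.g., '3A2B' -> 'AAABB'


Expanding each <count><char> pair:
  1F -> 'F'
  9F -> 'FFFFFFFFF'
  5F -> 'FFFFF'
  3D -> 'DDD'
  4C -> 'CCCC'
  5B -> 'BBBBB'
  8D -> 'DDDDDDDD'

Decoded = FFFFFFFFFFFFFFFDDDCCCCBBBBBDDDDDDDD


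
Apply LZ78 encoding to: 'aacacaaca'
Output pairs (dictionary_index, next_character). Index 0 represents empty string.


LZ78 encoding steps:
Dictionary: {0: ''}
Step 1: w='' (idx 0), next='a' -> output (0, 'a'), add 'a' as idx 1
Step 2: w='a' (idx 1), next='c' -> output (1, 'c'), add 'ac' as idx 2
Step 3: w='ac' (idx 2), next='a' -> output (2, 'a'), add 'aca' as idx 3
Step 4: w='aca' (idx 3), end of input -> output (3, '')


Encoded: [(0, 'a'), (1, 'c'), (2, 'a'), (3, '')]


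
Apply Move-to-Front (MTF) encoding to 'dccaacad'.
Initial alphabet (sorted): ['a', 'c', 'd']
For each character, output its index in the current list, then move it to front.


MTF encoding:
'd': index 2 in ['a', 'c', 'd'] -> ['d', 'a', 'c']
'c': index 2 in ['d', 'a', 'c'] -> ['c', 'd', 'a']
'c': index 0 in ['c', 'd', 'a'] -> ['c', 'd', 'a']
'a': index 2 in ['c', 'd', 'a'] -> ['a', 'c', 'd']
'a': index 0 in ['a', 'c', 'd'] -> ['a', 'c', 'd']
'c': index 1 in ['a', 'c', 'd'] -> ['c', 'a', 'd']
'a': index 1 in ['c', 'a', 'd'] -> ['a', 'c', 'd']
'd': index 2 in ['a', 'c', 'd'] -> ['d', 'a', 'c']


Output: [2, 2, 0, 2, 0, 1, 1, 2]


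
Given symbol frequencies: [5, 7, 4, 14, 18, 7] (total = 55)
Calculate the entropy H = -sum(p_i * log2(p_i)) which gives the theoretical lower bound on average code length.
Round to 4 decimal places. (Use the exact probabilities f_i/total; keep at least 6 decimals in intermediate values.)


Per-symbol terms -p_i * log2(p_i) with p_i = f_i/55:
  p = 5/55 = 0.090909: log2(p) = -3.459432, -p*log2(p) = 0.314494
  p = 7/55 = 0.127273: log2(p) = -2.974005, -p*log2(p) = 0.378510
  p = 4/55 = 0.072727: log2(p) = -3.781360, -p*log2(p) = 0.275008
  p = 14/55 = 0.254545: log2(p) = -1.974005, -p*log2(p) = 0.502474
  p = 18/55 = 0.327273: log2(p) = -1.611435, -p*log2(p) = 0.527379
  p = 7/55 = 0.127273: log2(p) = -2.974005, -p*log2(p) = 0.378510
H = 0.314494 + 0.378510 + 0.275008 + 0.502474 + 0.527379 + 0.378510 = 2.376375

H = 2.3764 bits/symbol


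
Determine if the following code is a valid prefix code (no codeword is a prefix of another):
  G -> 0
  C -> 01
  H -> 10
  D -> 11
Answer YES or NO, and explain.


Checking each pair (does one codeword prefix another?):
  G='0' vs C='01': prefix -- VIOLATION

NO -- this is NOT a valid prefix code. G (0) is a prefix of C (01).


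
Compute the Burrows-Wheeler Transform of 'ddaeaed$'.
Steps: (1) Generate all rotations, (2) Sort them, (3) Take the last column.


Rotations (sorted):
  0: $ddaeaed -> last char: d
  1: aeaed$dd -> last char: d
  2: aed$ddae -> last char: e
  3: d$ddaeae -> last char: e
  4: daeaed$d -> last char: d
  5: ddaeaed$ -> last char: $
  6: eaed$dda -> last char: a
  7: ed$ddaea -> last char: a


BWT = ddeed$aa


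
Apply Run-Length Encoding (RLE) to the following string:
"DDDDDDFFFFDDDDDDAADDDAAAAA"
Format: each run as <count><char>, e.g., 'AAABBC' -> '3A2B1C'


Scanning runs left to right:
  i=0: run of 'D' x 6 -> '6D'
  i=6: run of 'F' x 4 -> '4F'
  i=10: run of 'D' x 6 -> '6D'
  i=16: run of 'A' x 2 -> '2A'
  i=18: run of 'D' x 3 -> '3D'
  i=21: run of 'A' x 5 -> '5A'

RLE = 6D4F6D2A3D5A


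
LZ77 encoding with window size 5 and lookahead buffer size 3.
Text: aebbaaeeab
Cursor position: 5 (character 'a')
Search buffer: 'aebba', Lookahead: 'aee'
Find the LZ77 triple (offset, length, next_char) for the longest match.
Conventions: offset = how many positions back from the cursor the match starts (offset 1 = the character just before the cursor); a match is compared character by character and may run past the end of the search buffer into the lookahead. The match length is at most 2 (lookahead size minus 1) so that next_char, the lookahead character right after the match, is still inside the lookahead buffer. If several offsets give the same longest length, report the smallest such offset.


Try each offset into the search buffer:
  offset=1 (pos 4, char 'a'): match length 1
  offset=2 (pos 3, char 'b'): match length 0
  offset=3 (pos 2, char 'b'): match length 0
  offset=4 (pos 1, char 'e'): match length 0
  offset=5 (pos 0, char 'a'): match length 2
Longest match has length 2 at offset 5.
next_char = character at position 5 + 2 = 7 -> 'e'

Best match: offset=5, length=2 (matching 'ae' starting at position 0)
LZ77 triple: (5, 2, 'e')


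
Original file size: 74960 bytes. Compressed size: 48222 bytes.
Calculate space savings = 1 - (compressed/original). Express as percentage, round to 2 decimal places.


ratio = compressed/original = 48222/74960 = 0.643303
savings = 1 - ratio = 1 - 0.643303 = 0.356697
as a percentage: 0.356697 * 100 = 35.67%

Space savings = 1 - 48222/74960 = 35.67%


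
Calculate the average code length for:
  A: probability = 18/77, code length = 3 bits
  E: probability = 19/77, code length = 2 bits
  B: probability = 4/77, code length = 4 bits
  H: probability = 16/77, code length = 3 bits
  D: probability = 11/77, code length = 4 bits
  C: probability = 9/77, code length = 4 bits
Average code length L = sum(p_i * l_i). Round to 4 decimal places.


Weighted contributions p_i * l_i:
  A: (18/77) * 3 = 54/77
  E: (19/77) * 2 = 38/77
  B: (4/77) * 4 = 16/77
  H: (16/77) * 3 = 48/77
  D: (11/77) * 4 = 44/77
  C: (9/77) * 4 = 36/77
Sum = (54 + 38 + 16 + 48 + 44 + 36)/77 = 236/77

L = 236/77 = 3.0649 bits/symbol


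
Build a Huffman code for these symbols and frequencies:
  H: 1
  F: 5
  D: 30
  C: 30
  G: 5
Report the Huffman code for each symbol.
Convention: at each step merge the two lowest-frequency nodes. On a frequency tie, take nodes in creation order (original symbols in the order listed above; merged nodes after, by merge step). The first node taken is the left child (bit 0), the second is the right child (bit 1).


Huffman tree construction:
Step 1: Merge H(1) + F(5) = 6
Step 2: Merge G(5) + (H+F)(6) = 11
Step 3: Merge (G+(H+F))(11) + D(30) = 41
Step 4: Merge C(30) + ((G+(H+F))+D)(41) = 71
Read each symbol's code off the tree from the root (left child = 0, right child = 1).

Codes:
  H: 1010 (length 4)
  F: 1011 (length 4)
  D: 11 (length 2)
  C: 0 (length 1)
  G: 100 (length 3)
Average code length: 129/71 = 1.8169 bits/symbol


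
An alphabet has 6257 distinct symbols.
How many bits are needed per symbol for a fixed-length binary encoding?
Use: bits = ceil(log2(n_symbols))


log2(6257) = 12.6113
Bracket: 2^12 = 4096 < 6257 <= 2^13 = 8192
So ceil(log2(6257)) = 13

bits = ceil(log2(6257)) = ceil(12.6113) = 13 bits


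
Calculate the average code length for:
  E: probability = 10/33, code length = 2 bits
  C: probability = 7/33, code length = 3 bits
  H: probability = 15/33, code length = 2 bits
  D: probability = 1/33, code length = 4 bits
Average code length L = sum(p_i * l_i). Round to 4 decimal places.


Weighted contributions p_i * l_i:
  E: (10/33) * 2 = 20/33
  C: (7/33) * 3 = 21/33
  H: (15/33) * 2 = 30/33
  D: (1/33) * 4 = 4/33
Sum = (20 + 21 + 30 + 4)/33 = 75/33

L = 75/33 = 2.2727 bits/symbol


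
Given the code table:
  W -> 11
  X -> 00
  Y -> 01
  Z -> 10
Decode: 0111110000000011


Decoding:
01 -> Y
11 -> W
11 -> W
00 -> X
00 -> X
00 -> X
00 -> X
11 -> W


Result: YWWXXXXW


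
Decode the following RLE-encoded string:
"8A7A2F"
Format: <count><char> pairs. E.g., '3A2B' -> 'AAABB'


Expanding each <count><char> pair:
  8A -> 'AAAAAAAA'
  7A -> 'AAAAAAA'
  2F -> 'FF'

Decoded = AAAAAAAAAAAAAAAFF


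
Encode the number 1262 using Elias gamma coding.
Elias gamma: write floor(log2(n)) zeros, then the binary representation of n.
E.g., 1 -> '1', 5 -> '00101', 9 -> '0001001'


num_bits = floor(log2(1262)) + 1 = 11
leading_zeros = num_bits - 1 = 10
binary(1262) = 10011101110

Elias gamma(1262) = '0000000000' + '10011101110' = 000000000010011101110 (21 bits)


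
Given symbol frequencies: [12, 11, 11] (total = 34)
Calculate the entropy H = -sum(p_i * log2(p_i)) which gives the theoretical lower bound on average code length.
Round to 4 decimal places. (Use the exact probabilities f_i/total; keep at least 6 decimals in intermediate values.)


Per-symbol terms -p_i * log2(p_i) with p_i = f_i/34:
  p = 12/34 = 0.352941: log2(p) = -1.502500, -p*log2(p) = 0.530294
  p = 11/34 = 0.323529: log2(p) = -1.628031, -p*log2(p) = 0.526716
  p = 11/34 = 0.323529: log2(p) = -1.628031, -p*log2(p) = 0.526716
H = 0.530294 + 0.526716 + 0.526716 = 1.583726

H = 1.5837 bits/symbol


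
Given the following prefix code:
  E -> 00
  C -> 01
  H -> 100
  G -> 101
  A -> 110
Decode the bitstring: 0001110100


Decoding step by step:
Bits 00 -> E
Bits 01 -> C
Bits 110 -> A
Bits 100 -> H


Decoded message: ECAH


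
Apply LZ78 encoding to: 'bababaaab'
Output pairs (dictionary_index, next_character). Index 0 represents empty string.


LZ78 encoding steps:
Dictionary: {0: ''}
Step 1: w='' (idx 0), next='b' -> output (0, 'b'), add 'b' as idx 1
Step 2: w='' (idx 0), next='a' -> output (0, 'a'), add 'a' as idx 2
Step 3: w='b' (idx 1), next='a' -> output (1, 'a'), add 'ba' as idx 3
Step 4: w='ba' (idx 3), next='a' -> output (3, 'a'), add 'baa' as idx 4
Step 5: w='a' (idx 2), next='b' -> output (2, 'b'), add 'ab' as idx 5


Encoded: [(0, 'b'), (0, 'a'), (1, 'a'), (3, 'a'), (2, 'b')]


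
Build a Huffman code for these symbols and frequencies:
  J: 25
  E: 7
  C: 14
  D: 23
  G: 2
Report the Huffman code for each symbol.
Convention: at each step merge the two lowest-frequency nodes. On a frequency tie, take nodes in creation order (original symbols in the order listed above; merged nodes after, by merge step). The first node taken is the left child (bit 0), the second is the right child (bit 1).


Huffman tree construction:
Step 1: Merge G(2) + E(7) = 9
Step 2: Merge (G+E)(9) + C(14) = 23
Step 3: Merge D(23) + ((G+E)+C)(23) = 46
Step 4: Merge J(25) + (D+((G+E)+C))(46) = 71
Read each symbol's code off the tree from the root (left child = 0, right child = 1).

Codes:
  J: 0 (length 1)
  E: 1101 (length 4)
  C: 111 (length 3)
  D: 10 (length 2)
  G: 1100 (length 4)
Average code length: 149/71 = 2.0986 bits/symbol


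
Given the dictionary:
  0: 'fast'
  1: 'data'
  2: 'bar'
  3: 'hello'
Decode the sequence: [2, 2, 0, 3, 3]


Look up each index in the dictionary:
  2 -> 'bar'
  2 -> 'bar'
  0 -> 'fast'
  3 -> 'hello'
  3 -> 'hello'

Decoded: "bar bar fast hello hello"


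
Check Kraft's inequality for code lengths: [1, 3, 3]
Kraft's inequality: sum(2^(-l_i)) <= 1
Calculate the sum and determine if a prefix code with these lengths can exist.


Sum = 2^(-1) + 2^(-3) + 2^(-3)
    = 0.5 + 0.125 + 0.125
    = 6/8 = 0.75
Since 0.75 <= 1, Kraft's inequality IS satisfied.
A prefix code with these lengths CAN exist.

Kraft sum = 0.75. Satisfied.


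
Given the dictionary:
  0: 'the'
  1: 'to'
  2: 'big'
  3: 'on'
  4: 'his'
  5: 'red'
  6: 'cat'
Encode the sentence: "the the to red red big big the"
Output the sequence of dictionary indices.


Look up each word in the dictionary:
  'the' -> 0
  'the' -> 0
  'to' -> 1
  'red' -> 5
  'red' -> 5
  'big' -> 2
  'big' -> 2
  'the' -> 0

Encoded: [0, 0, 1, 5, 5, 2, 2, 0]


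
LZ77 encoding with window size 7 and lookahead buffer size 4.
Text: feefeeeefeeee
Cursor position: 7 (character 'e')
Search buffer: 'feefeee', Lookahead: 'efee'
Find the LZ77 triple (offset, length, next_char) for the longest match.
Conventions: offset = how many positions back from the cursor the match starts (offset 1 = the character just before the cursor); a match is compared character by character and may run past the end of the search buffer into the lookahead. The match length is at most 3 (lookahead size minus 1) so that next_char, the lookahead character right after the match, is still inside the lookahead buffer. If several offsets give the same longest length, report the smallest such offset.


Try each offset into the search buffer:
  offset=1 (pos 6, char 'e'): match length 1
  offset=2 (pos 5, char 'e'): match length 1
  offset=3 (pos 4, char 'e'): match length 1
  offset=4 (pos 3, char 'f'): match length 0
  offset=5 (pos 2, char 'e'): match length 3
  offset=6 (pos 1, char 'e'): match length 1
  offset=7 (pos 0, char 'f'): match length 0
Longest match has length 3 at offset 5.
next_char = character at position 7 + 3 = 10 -> 'e'

Best match: offset=5, length=3 (matching 'efe' starting at position 2)
LZ77 triple: (5, 3, 'e')


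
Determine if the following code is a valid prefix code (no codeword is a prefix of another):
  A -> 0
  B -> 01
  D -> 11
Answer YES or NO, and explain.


Checking each pair (does one codeword prefix another?):
  A='0' vs B='01': prefix -- VIOLATION

NO -- this is NOT a valid prefix code. A (0) is a prefix of B (01).


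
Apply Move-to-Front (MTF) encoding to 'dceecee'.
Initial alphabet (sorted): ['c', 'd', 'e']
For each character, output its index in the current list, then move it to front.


MTF encoding:
'd': index 1 in ['c', 'd', 'e'] -> ['d', 'c', 'e']
'c': index 1 in ['d', 'c', 'e'] -> ['c', 'd', 'e']
'e': index 2 in ['c', 'd', 'e'] -> ['e', 'c', 'd']
'e': index 0 in ['e', 'c', 'd'] -> ['e', 'c', 'd']
'c': index 1 in ['e', 'c', 'd'] -> ['c', 'e', 'd']
'e': index 1 in ['c', 'e', 'd'] -> ['e', 'c', 'd']
'e': index 0 in ['e', 'c', 'd'] -> ['e', 'c', 'd']


Output: [1, 1, 2, 0, 1, 1, 0]


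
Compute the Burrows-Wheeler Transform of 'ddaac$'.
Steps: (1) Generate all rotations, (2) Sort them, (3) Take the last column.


Rotations (sorted):
  0: $ddaac -> last char: c
  1: aac$dd -> last char: d
  2: ac$dda -> last char: a
  3: c$ddaa -> last char: a
  4: daac$d -> last char: d
  5: ddaac$ -> last char: $


BWT = cdaad$


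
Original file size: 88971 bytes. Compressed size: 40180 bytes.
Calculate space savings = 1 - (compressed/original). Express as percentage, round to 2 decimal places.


ratio = compressed/original = 40180/88971 = 0.451608
savings = 1 - ratio = 1 - 0.451608 = 0.548392
as a percentage: 0.548392 * 100 = 54.84%

Space savings = 1 - 40180/88971 = 54.84%


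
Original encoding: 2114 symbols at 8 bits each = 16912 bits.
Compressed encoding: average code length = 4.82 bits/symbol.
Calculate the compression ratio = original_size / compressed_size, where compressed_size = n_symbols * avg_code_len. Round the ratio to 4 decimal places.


original_size = n_symbols * orig_bits = 2114 * 8 = 16912 bits
compressed_size = n_symbols * avg_code_len = 2114 * 4.82 = 10189.48 bits
ratio = original_size / compressed_size = 16912 / 10189.48 = 1.6598

Compression ratio = 1.6598


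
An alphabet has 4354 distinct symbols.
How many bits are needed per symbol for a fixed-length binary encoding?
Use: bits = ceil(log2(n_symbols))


log2(4354) = 12.0881
Bracket: 2^12 = 4096 < 4354 <= 2^13 = 8192
So ceil(log2(4354)) = 13

bits = ceil(log2(4354)) = ceil(12.0881) = 13 bits


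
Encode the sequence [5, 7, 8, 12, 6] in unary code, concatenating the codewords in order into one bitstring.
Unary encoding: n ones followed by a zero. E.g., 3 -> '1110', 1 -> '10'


Encode each number as n ones followed by a terminating 0:
  5 -> 111110 (6 bits)
  7 -> 11111110 (8 bits)
  8 -> 111111110 (9 bits)
  12 -> 1111111111110 (13 bits)
  6 -> 1111110 (7 bits)
Total length = 6 + 8 + 9 + 13 + 7 = 43 bits.

Unary([5, 7, 8, 12, 6]) = 1111101111111011111111011111111111101111110 (43 bits)


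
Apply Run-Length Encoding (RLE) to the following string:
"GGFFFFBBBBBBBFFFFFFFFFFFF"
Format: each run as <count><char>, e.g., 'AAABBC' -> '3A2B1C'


Scanning runs left to right:
  i=0: run of 'G' x 2 -> '2G'
  i=2: run of 'F' x 4 -> '4F'
  i=6: run of 'B' x 7 -> '7B'
  i=13: run of 'F' x 12 -> '12F'

RLE = 2G4F7B12F


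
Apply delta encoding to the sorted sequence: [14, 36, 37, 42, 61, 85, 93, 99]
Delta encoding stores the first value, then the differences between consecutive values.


First value: 14
Deltas:
  36 - 14 = 22
  37 - 36 = 1
  42 - 37 = 5
  61 - 42 = 19
  85 - 61 = 24
  93 - 85 = 8
  99 - 93 = 6


Delta encoded: [14, 22, 1, 5, 19, 24, 8, 6]


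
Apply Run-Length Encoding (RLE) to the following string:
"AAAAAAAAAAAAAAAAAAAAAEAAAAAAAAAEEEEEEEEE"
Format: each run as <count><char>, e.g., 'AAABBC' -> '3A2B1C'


Scanning runs left to right:
  i=0: run of 'A' x 21 -> '21A'
  i=21: run of 'E' x 1 -> '1E'
  i=22: run of 'A' x 9 -> '9A'
  i=31: run of 'E' x 9 -> '9E'

RLE = 21A1E9A9E


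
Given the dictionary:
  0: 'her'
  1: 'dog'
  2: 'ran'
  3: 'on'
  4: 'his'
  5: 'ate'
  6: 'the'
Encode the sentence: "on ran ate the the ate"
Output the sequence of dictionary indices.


Look up each word in the dictionary:
  'on' -> 3
  'ran' -> 2
  'ate' -> 5
  'the' -> 6
  'the' -> 6
  'ate' -> 5

Encoded: [3, 2, 5, 6, 6, 5]


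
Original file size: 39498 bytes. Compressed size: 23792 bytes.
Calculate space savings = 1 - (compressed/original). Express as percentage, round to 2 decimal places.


ratio = compressed/original = 23792/39498 = 0.60236
savings = 1 - ratio = 1 - 0.60236 = 0.39764
as a percentage: 0.39764 * 100 = 39.76%

Space savings = 1 - 23792/39498 = 39.76%


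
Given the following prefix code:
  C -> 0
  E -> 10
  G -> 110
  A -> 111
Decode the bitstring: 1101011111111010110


Decoding step by step:
Bits 110 -> G
Bits 10 -> E
Bits 111 -> A
Bits 111 -> A
Bits 110 -> G
Bits 10 -> E
Bits 110 -> G


Decoded message: GEAAGEG


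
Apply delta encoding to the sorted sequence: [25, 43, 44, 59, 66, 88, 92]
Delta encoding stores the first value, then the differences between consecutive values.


First value: 25
Deltas:
  43 - 25 = 18
  44 - 43 = 1
  59 - 44 = 15
  66 - 59 = 7
  88 - 66 = 22
  92 - 88 = 4


Delta encoded: [25, 18, 1, 15, 7, 22, 4]


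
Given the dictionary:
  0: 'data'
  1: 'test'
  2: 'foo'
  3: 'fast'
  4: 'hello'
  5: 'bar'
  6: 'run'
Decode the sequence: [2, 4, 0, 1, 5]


Look up each index in the dictionary:
  2 -> 'foo'
  4 -> 'hello'
  0 -> 'data'
  1 -> 'test'
  5 -> 'bar'

Decoded: "foo hello data test bar"


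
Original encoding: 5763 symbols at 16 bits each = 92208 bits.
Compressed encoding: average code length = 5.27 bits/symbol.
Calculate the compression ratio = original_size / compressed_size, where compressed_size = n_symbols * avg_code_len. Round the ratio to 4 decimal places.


original_size = n_symbols * orig_bits = 5763 * 16 = 92208 bits
compressed_size = n_symbols * avg_code_len = 5763 * 5.27 = 30371.01 bits
ratio = original_size / compressed_size = 92208 / 30371.01 = 3.0361

Compression ratio = 3.0361


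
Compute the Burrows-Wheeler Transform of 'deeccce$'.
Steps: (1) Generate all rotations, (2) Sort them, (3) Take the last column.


Rotations (sorted):
  0: $deeccce -> last char: e
  1: ccce$dee -> last char: e
  2: cce$deec -> last char: c
  3: ce$deecc -> last char: c
  4: deeccce$ -> last char: $
  5: e$deeccc -> last char: c
  6: eccce$de -> last char: e
  7: eeccce$d -> last char: d


BWT = eecc$ced


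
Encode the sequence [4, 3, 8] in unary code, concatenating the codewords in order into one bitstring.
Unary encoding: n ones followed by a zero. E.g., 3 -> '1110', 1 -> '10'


Encode each number as n ones followed by a terminating 0:
  4 -> 11110 (5 bits)
  3 -> 1110 (4 bits)
  8 -> 111111110 (9 bits)
Total length = 5 + 4 + 9 = 18 bits.

Unary([4, 3, 8]) = 111101110111111110 (18 bits)


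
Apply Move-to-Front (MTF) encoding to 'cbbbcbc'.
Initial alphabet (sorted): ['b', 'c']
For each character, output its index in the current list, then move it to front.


MTF encoding:
'c': index 1 in ['b', 'c'] -> ['c', 'b']
'b': index 1 in ['c', 'b'] -> ['b', 'c']
'b': index 0 in ['b', 'c'] -> ['b', 'c']
'b': index 0 in ['b', 'c'] -> ['b', 'c']
'c': index 1 in ['b', 'c'] -> ['c', 'b']
'b': index 1 in ['c', 'b'] -> ['b', 'c']
'c': index 1 in ['b', 'c'] -> ['c', 'b']


Output: [1, 1, 0, 0, 1, 1, 1]


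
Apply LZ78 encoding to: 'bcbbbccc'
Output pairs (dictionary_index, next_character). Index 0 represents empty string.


LZ78 encoding steps:
Dictionary: {0: ''}
Step 1: w='' (idx 0), next='b' -> output (0, 'b'), add 'b' as idx 1
Step 2: w='' (idx 0), next='c' -> output (0, 'c'), add 'c' as idx 2
Step 3: w='b' (idx 1), next='b' -> output (1, 'b'), add 'bb' as idx 3
Step 4: w='b' (idx 1), next='c' -> output (1, 'c'), add 'bc' as idx 4
Step 5: w='c' (idx 2), next='c' -> output (2, 'c'), add 'cc' as idx 5


Encoded: [(0, 'b'), (0, 'c'), (1, 'b'), (1, 'c'), (2, 'c')]


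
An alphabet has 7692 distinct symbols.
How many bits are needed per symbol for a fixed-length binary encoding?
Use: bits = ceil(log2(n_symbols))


log2(7692) = 12.9091
Bracket: 2^12 = 4096 < 7692 <= 2^13 = 8192
So ceil(log2(7692)) = 13

bits = ceil(log2(7692)) = ceil(12.9091) = 13 bits


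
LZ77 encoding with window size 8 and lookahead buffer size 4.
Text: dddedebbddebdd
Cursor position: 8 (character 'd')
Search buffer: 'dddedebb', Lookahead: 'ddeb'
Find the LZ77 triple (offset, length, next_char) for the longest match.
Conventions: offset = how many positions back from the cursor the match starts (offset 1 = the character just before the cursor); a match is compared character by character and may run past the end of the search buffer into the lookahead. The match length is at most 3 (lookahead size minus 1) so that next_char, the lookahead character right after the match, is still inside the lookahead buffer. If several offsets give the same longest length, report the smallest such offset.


Try each offset into the search buffer:
  offset=1 (pos 7, char 'b'): match length 0
  offset=2 (pos 6, char 'b'): match length 0
  offset=3 (pos 5, char 'e'): match length 0
  offset=4 (pos 4, char 'd'): match length 1
  offset=5 (pos 3, char 'e'): match length 0
  offset=6 (pos 2, char 'd'): match length 1
  offset=7 (pos 1, char 'd'): match length 3
  offset=8 (pos 0, char 'd'): match length 2
Longest match has length 3 at offset 7.
next_char = character at position 8 + 3 = 11 -> 'b'

Best match: offset=7, length=3 (matching 'dde' starting at position 1)
LZ77 triple: (7, 3, 'b')


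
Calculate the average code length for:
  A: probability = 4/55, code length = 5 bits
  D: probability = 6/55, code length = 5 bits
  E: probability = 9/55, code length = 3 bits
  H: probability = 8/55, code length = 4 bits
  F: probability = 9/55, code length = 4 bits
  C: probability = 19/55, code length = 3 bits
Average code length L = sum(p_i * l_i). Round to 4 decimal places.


Weighted contributions p_i * l_i:
  A: (4/55) * 5 = 20/55
  D: (6/55) * 5 = 30/55
  E: (9/55) * 3 = 27/55
  H: (8/55) * 4 = 32/55
  F: (9/55) * 4 = 36/55
  C: (19/55) * 3 = 57/55
Sum = (20 + 30 + 27 + 32 + 36 + 57)/55 = 202/55

L = 202/55 = 3.6727 bits/symbol


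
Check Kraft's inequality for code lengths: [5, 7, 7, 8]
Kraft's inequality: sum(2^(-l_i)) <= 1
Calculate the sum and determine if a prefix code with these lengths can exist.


Sum = 2^(-5) + 2^(-7) + 2^(-7) + 2^(-8)
    = 0.03125 + 0.0078125 + 0.0078125 + 0.00390625
    = 13/256 = 0.05078125
Since 0.05078125 <= 1, Kraft's inequality IS satisfied.
A prefix code with these lengths CAN exist.

Kraft sum = 0.05078125. Satisfied.


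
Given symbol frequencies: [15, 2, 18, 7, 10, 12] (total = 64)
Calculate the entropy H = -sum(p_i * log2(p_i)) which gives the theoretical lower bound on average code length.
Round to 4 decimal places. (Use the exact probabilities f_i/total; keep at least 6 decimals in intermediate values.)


Per-symbol terms -p_i * log2(p_i) with p_i = f_i/64:
  p = 15/64 = 0.234375: log2(p) = -2.093109, -p*log2(p) = 0.490573
  p = 2/64 = 0.031250: log2(p) = -5.000000, -p*log2(p) = 0.156250
  p = 18/64 = 0.281250: log2(p) = -1.830075, -p*log2(p) = 0.514709
  p = 7/64 = 0.109375: log2(p) = -3.192645, -p*log2(p) = 0.349196
  p = 10/64 = 0.156250: log2(p) = -2.678072, -p*log2(p) = 0.418449
  p = 12/64 = 0.187500: log2(p) = -2.415037, -p*log2(p) = 0.452820
H = 0.490573 + 0.156250 + 0.514709 + 0.349196 + 0.418449 + 0.452820 = 2.381997

H = 2.382 bits/symbol


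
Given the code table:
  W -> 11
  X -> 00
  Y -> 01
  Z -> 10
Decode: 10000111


Decoding:
10 -> Z
00 -> X
01 -> Y
11 -> W


Result: ZXYW


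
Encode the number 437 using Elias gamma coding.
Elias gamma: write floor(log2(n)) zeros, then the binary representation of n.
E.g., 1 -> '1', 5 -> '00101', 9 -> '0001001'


num_bits = floor(log2(437)) + 1 = 9
leading_zeros = num_bits - 1 = 8
binary(437) = 110110101

Elias gamma(437) = '00000000' + '110110101' = 00000000110110101 (17 bits)


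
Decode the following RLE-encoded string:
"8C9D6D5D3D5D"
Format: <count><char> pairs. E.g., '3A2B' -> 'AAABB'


Expanding each <count><char> pair:
  8C -> 'CCCCCCCC'
  9D -> 'DDDDDDDDD'
  6D -> 'DDDDDD'
  5D -> 'DDDDD'
  3D -> 'DDD'
  5D -> 'DDDDD'

Decoded = CCCCCCCCDDDDDDDDDDDDDDDDDDDDDDDDDDDD


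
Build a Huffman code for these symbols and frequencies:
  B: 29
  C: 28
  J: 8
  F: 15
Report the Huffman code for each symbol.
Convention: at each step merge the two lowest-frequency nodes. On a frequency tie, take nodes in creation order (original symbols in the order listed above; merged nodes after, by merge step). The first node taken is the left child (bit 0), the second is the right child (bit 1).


Huffman tree construction:
Step 1: Merge J(8) + F(15) = 23
Step 2: Merge (J+F)(23) + C(28) = 51
Step 3: Merge B(29) + ((J+F)+C)(51) = 80
Read each symbol's code off the tree from the root (left child = 0, right child = 1).

Codes:
  B: 0 (length 1)
  C: 11 (length 2)
  J: 100 (length 3)
  F: 101 (length 3)
Average code length: 154/80 = 1.9250 bits/symbol


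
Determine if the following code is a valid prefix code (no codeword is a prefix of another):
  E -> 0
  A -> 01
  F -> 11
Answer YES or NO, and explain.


Checking each pair (does one codeword prefix another?):
  E='0' vs A='01': prefix -- VIOLATION

NO -- this is NOT a valid prefix code. E (0) is a prefix of A (01).


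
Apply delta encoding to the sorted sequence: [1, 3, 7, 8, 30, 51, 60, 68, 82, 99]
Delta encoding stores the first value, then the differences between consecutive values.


First value: 1
Deltas:
  3 - 1 = 2
  7 - 3 = 4
  8 - 7 = 1
  30 - 8 = 22
  51 - 30 = 21
  60 - 51 = 9
  68 - 60 = 8
  82 - 68 = 14
  99 - 82 = 17


Delta encoded: [1, 2, 4, 1, 22, 21, 9, 8, 14, 17]


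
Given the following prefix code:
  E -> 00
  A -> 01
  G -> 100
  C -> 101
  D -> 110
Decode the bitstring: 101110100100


Decoding step by step:
Bits 101 -> C
Bits 110 -> D
Bits 100 -> G
Bits 100 -> G


Decoded message: CDGG


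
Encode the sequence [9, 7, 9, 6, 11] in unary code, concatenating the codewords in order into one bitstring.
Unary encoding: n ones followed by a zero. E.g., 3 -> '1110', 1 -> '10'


Encode each number as n ones followed by a terminating 0:
  9 -> 1111111110 (10 bits)
  7 -> 11111110 (8 bits)
  9 -> 1111111110 (10 bits)
  6 -> 1111110 (7 bits)
  11 -> 111111111110 (12 bits)
Total length = 10 + 8 + 10 + 7 + 12 = 47 bits.

Unary([9, 7, 9, 6, 11]) = 11111111101111111011111111101111110111111111110 (47 bits)


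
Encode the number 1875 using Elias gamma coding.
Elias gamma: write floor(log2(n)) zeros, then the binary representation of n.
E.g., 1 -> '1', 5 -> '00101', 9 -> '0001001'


num_bits = floor(log2(1875)) + 1 = 11
leading_zeros = num_bits - 1 = 10
binary(1875) = 11101010011

Elias gamma(1875) = '0000000000' + '11101010011' = 000000000011101010011 (21 bits)


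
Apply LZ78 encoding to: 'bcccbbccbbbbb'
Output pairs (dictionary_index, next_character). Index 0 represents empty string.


LZ78 encoding steps:
Dictionary: {0: ''}
Step 1: w='' (idx 0), next='b' -> output (0, 'b'), add 'b' as idx 1
Step 2: w='' (idx 0), next='c' -> output (0, 'c'), add 'c' as idx 2
Step 3: w='c' (idx 2), next='c' -> output (2, 'c'), add 'cc' as idx 3
Step 4: w='b' (idx 1), next='b' -> output (1, 'b'), add 'bb' as idx 4
Step 5: w='cc' (idx 3), next='b' -> output (3, 'b'), add 'ccb' as idx 5
Step 6: w='bb' (idx 4), next='b' -> output (4, 'b'), add 'bbb' as idx 6
Step 7: w='b' (idx 1), end of input -> output (1, '')


Encoded: [(0, 'b'), (0, 'c'), (2, 'c'), (1, 'b'), (3, 'b'), (4, 'b'), (1, '')]


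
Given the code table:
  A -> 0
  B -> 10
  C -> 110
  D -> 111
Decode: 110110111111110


Decoding:
110 -> C
110 -> C
111 -> D
111 -> D
110 -> C


Result: CCDDC


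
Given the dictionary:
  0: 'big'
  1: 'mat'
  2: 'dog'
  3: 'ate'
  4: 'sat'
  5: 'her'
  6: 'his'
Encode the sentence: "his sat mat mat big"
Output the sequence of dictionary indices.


Look up each word in the dictionary:
  'his' -> 6
  'sat' -> 4
  'mat' -> 1
  'mat' -> 1
  'big' -> 0

Encoded: [6, 4, 1, 1, 0]


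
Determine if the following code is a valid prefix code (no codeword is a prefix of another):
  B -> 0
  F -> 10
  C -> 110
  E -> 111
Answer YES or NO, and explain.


Checking each pair (does one codeword prefix another?):
  B='0' vs F='10': no prefix
  B='0' vs C='110': no prefix
  B='0' vs E='111': no prefix
  F='10' vs B='0': no prefix
  F='10' vs C='110': no prefix
  F='10' vs E='111': no prefix
  C='110' vs B='0': no prefix
  C='110' vs F='10': no prefix
  C='110' vs E='111': no prefix
  E='111' vs B='0': no prefix
  E='111' vs F='10': no prefix
  E='111' vs C='110': no prefix
No violation found over all pairs.

YES -- this is a valid prefix code. No codeword is a prefix of any other codeword.


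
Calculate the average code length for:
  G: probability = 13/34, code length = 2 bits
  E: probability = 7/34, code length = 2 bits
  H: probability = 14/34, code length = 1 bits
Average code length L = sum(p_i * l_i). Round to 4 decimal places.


Weighted contributions p_i * l_i:
  G: (13/34) * 2 = 26/34
  E: (7/34) * 2 = 14/34
  H: (14/34) * 1 = 14/34
Sum = (26 + 14 + 14)/34 = 54/34

L = 54/34 = 1.5882 bits/symbol


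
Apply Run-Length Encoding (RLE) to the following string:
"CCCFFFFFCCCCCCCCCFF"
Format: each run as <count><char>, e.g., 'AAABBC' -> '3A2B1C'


Scanning runs left to right:
  i=0: run of 'C' x 3 -> '3C'
  i=3: run of 'F' x 5 -> '5F'
  i=8: run of 'C' x 9 -> '9C'
  i=17: run of 'F' x 2 -> '2F'

RLE = 3C5F9C2F


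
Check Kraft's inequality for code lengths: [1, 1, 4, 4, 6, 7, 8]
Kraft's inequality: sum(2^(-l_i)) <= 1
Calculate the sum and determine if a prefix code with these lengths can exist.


Sum = 2^(-1) + 2^(-1) + 2^(-4) + 2^(-4) + 2^(-6) + 2^(-7) + 2^(-8)
    = 0.5 + 0.5 + 0.0625 + 0.0625 + 0.015625 + 0.0078125 + 0.00390625
    = 295/256 = 1.15234375
Since 1.15234375 > 1, Kraft's inequality is NOT satisfied.
A prefix code with these lengths CANNOT exist.

Kraft sum = 1.15234375. Not satisfied.


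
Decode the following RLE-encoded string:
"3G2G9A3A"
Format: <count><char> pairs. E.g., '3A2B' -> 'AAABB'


Expanding each <count><char> pair:
  3G -> 'GGG'
  2G -> 'GG'
  9A -> 'AAAAAAAAA'
  3A -> 'AAA'

Decoded = GGGGGAAAAAAAAAAAA


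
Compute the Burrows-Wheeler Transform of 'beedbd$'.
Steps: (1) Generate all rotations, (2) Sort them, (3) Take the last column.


Rotations (sorted):
  0: $beedbd -> last char: d
  1: bd$beed -> last char: d
  2: beedbd$ -> last char: $
  3: d$beedb -> last char: b
  4: dbd$bee -> last char: e
  5: edbd$be -> last char: e
  6: eedbd$b -> last char: b


BWT = dd$beeb


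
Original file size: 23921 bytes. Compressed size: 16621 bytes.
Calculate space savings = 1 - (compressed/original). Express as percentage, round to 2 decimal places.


ratio = compressed/original = 16621/23921 = 0.694829
savings = 1 - ratio = 1 - 0.694829 = 0.305171
as a percentage: 0.305171 * 100 = 30.52%

Space savings = 1 - 16621/23921 = 30.52%


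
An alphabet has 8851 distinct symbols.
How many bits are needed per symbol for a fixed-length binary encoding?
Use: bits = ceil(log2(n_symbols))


log2(8851) = 13.1116
Bracket: 2^13 = 8192 < 8851 <= 2^14 = 16384
So ceil(log2(8851)) = 14

bits = ceil(log2(8851)) = ceil(13.1116) = 14 bits


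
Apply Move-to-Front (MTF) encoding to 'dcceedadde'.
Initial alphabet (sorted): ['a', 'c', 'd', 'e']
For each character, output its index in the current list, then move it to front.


MTF encoding:
'd': index 2 in ['a', 'c', 'd', 'e'] -> ['d', 'a', 'c', 'e']
'c': index 2 in ['d', 'a', 'c', 'e'] -> ['c', 'd', 'a', 'e']
'c': index 0 in ['c', 'd', 'a', 'e'] -> ['c', 'd', 'a', 'e']
'e': index 3 in ['c', 'd', 'a', 'e'] -> ['e', 'c', 'd', 'a']
'e': index 0 in ['e', 'c', 'd', 'a'] -> ['e', 'c', 'd', 'a']
'd': index 2 in ['e', 'c', 'd', 'a'] -> ['d', 'e', 'c', 'a']
'a': index 3 in ['d', 'e', 'c', 'a'] -> ['a', 'd', 'e', 'c']
'd': index 1 in ['a', 'd', 'e', 'c'] -> ['d', 'a', 'e', 'c']
'd': index 0 in ['d', 'a', 'e', 'c'] -> ['d', 'a', 'e', 'c']
'e': index 2 in ['d', 'a', 'e', 'c'] -> ['e', 'd', 'a', 'c']


Output: [2, 2, 0, 3, 0, 2, 3, 1, 0, 2]
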